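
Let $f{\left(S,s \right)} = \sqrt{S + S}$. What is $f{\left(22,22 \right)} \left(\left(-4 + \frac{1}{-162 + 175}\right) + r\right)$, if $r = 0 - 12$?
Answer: $- \frac{414 \sqrt{11}}{13} \approx -105.62$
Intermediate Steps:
$f{\left(S,s \right)} = \sqrt{2} \sqrt{S}$ ($f{\left(S,s \right)} = \sqrt{2 S} = \sqrt{2} \sqrt{S}$)
$r = -12$ ($r = 0 - 12 = -12$)
$f{\left(22,22 \right)} \left(\left(-4 + \frac{1}{-162 + 175}\right) + r\right) = \sqrt{2} \sqrt{22} \left(\left(-4 + \frac{1}{-162 + 175}\right) - 12\right) = 2 \sqrt{11} \left(\left(-4 + \frac{1}{13}\right) - 12\right) = 2 \sqrt{11} \left(- \frac{51}{13} - 12\right) = 2 \sqrt{11} \left(- \frac{207}{13}\right) = - \frac{414 \sqrt{11}}{13}$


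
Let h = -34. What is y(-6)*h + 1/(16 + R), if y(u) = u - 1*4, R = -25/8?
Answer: 35028/103 ≈ 340.08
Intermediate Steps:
R = -25/8 (R = -25*1/8 = -25/8 ≈ -3.1250)
y(u) = -4 + u (y(u) = u - 4 = -4 + u)
y(-6)*h + 1/(16 + R) = (-4 - 6)*(-34) + 1/(16 - 25/8) = -10*(-34) + 1/(103/8) = 340 + 8/103 = 35028/103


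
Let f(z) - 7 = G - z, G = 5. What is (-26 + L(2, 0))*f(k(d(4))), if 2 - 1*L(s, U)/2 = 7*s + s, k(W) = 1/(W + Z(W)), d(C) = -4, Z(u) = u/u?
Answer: -666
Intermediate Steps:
Z(u) = 1
k(W) = 1/(1 + W) (k(W) = 1/(W + 1) = 1/(1 + W))
f(z) = 12 - z (f(z) = 7 + (5 - z) = 12 - z)
L(s, U) = 4 - 16*s (L(s, U) = 4 - 2*(7*s + s) = 4 - 16*s)
(-26 + L(2, 0))*f(k(d(4))) = (-26 + (4 - 16*2))*(12 - 1/(1 - 4)) = (-26 + (4 - 32))*(12 - 1/(-3)) = (-26 - 28)*(12 - 1*(-⅓)) = -54*(12 + ⅓) = -54*37/3 = -666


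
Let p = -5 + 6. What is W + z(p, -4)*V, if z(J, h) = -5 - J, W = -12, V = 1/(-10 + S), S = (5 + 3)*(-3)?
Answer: -201/17 ≈ -11.824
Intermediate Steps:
S = -24 (S = 8*(-3) = -24)
p = 1
V = -1/34 (V = 1/(-10 - 24) = 1/(-34) = -1/34 ≈ -0.029412)
W + z(p, -4)*V = -12 + (-5 - 1*1)*(-1/34) = -12 + (-5 - 1)*(-1/34) = -12 - 6*(-1/34) = -12 + 3/17 = -201/17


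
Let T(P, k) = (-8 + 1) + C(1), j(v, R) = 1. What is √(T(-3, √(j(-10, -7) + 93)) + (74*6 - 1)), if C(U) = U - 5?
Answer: 12*√3 ≈ 20.785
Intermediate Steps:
C(U) = -5 + U
T(P, k) = -11 (T(P, k) = (-8 + 1) + (-5 + 1) = -7 - 4 = -11)
√(T(-3, √(j(-10, -7) + 93)) + (74*6 - 1)) = √(-11 + (74*6 - 1)) = √(-11 + (444 - 1)) = √(-11 + 443) = √432 = 12*√3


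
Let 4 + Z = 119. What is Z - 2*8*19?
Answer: -189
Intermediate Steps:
Z = 115 (Z = -4 + 119 = 115)
Z - 2*8*19 = 115 - 2*8*19 = 115 - 16*19 = 115 - 304 = -189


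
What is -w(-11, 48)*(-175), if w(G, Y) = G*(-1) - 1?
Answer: 1750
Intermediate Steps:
w(G, Y) = -1 - G (w(G, Y) = -G - 1 = -1 - G)
-w(-11, 48)*(-175) = -(-1 - 1*(-11))*(-175) = -(-1 + 11)*(-175) = -1*10*(-175) = -10*(-175) = 1750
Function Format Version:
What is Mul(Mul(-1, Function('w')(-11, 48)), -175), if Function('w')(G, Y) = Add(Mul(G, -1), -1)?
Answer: 1750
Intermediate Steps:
Function('w')(G, Y) = Add(-1, Mul(-1, G)) (Function('w')(G, Y) = Add(Mul(-1, G), -1) = Add(-1, Mul(-1, G)))
Mul(Mul(-1, Function('w')(-11, 48)), -175) = Mul(Mul(-1, Add(-1, Mul(-1, -11))), -175) = Mul(Mul(-1, Add(-1, 11)), -175) = Mul(Mul(-1, 10), -175) = Mul(-10, -175) = 1750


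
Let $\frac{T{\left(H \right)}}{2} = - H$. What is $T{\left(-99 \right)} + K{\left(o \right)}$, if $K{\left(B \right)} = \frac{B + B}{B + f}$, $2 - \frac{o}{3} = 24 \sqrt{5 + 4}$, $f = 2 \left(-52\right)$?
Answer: $\frac{31296}{157} \approx 199.34$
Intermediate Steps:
$T{\left(H \right)} = - 2 H$ ($T{\left(H \right)} = 2 \left(- H\right) = - 2 H$)
$f = -104$
$o = -210$ ($o = 6 - 3 \cdot 24 \sqrt{5 + 4} = 6 - 3 \cdot 24 \sqrt{9} = 6 - 3 \cdot 24 \cdot 3 = 6 - 216 = -210$)
$K{\left(B \right)} = \frac{2 B}{-104 + B}$ ($K{\left(B \right)} = \frac{B + B}{B - 104} = \frac{2 B}{-104 + B}$)
$T{\left(-99 \right)} + K{\left(o \right)} = \left(-2\right) \left(-99\right) + 2 \left(-210\right) \frac{1}{-104 - 210} = 198 + 2 \left(-210\right) \frac{1}{-314} = 198 + 2 \left(-210\right) \left(- \frac{1}{314}\right) = 198 + \frac{210}{157} = \frac{31296}{157}$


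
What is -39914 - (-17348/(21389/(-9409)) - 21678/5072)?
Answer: -2578747983237/54242504 ≈ -47541.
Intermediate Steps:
-39914 - (-17348/(21389/(-9409)) - 21678/5072) = -39914 - (-17348/(21389*(-1/9409)) - 21678*1/5072) = -39914 - (-17348/(-21389/9409) - 10839/2536) = -39914 - (-17348*(-9409/21389) - 10839/2536) = -39914 - (163227332/21389 - 10839/2536) = -39914 - 1*413712678581/54242504 = -39914 - 413712678581/54242504 = -2578747983237/54242504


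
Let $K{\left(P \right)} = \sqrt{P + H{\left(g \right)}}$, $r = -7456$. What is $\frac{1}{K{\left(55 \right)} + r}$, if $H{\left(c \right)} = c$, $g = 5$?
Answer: $- \frac{1864}{13897969} - \frac{\sqrt{15}}{27795938} \approx -0.00013426$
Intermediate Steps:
$K{\left(P \right)} = \sqrt{5 + P}$ ($K{\left(P \right)} = \sqrt{P + 5} = \sqrt{5 + P}$)
$\frac{1}{K{\left(55 \right)} + r} = \frac{1}{\sqrt{5 + 55} - 7456} = \frac{1}{\sqrt{60} - 7456} = \frac{1}{2 \sqrt{15} - 7456} = \frac{1}{-7456 + 2 \sqrt{15}}$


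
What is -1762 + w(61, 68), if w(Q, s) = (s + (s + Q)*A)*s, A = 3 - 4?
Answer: -5910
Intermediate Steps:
A = -1
w(Q, s) = -Q*s (w(Q, s) = (s + (s + Q)*(-1))*s = (s + (Q + s)*(-1))*s = (s + (-Q - s))*s = (-Q)*s = -Q*s)
-1762 + w(61, 68) = -1762 - 1*61*68 = -1762 - 4148 = -5910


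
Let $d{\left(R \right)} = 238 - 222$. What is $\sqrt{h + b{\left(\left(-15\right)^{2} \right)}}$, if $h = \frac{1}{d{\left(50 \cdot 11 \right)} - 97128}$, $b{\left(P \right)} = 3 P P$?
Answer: $\frac{\sqrt{358073430005722}}{48556} \approx 389.71$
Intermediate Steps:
$d{\left(R \right)} = 16$
$b{\left(P \right)} = 3 P^{2}$
$h = - \frac{1}{97112}$ ($h = \frac{1}{16 - 97128} = \frac{1}{-97112} = - \frac{1}{97112} \approx -1.0297 \cdot 10^{-5}$)
$\sqrt{h + b{\left(\left(-15\right)^{2} \right)}} = \sqrt{- \frac{1}{97112} + 3 \left(\left(-15\right)^{2}\right)^{2}} = \sqrt{- \frac{1}{97112} + 3 \cdot 225^{2}} = \sqrt{- \frac{1}{97112} + 3 \cdot 50625} = \sqrt{- \frac{1}{97112} + 151875} = \sqrt{\frac{14748884999}{97112}} = \frac{\sqrt{358073430005722}}{48556}$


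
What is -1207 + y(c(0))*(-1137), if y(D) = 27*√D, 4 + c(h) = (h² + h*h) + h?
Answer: -1207 - 61398*I ≈ -1207.0 - 61398.0*I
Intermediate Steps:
c(h) = -4 + h + 2*h² (c(h) = -4 + ((h² + h*h) + h) = -4 + ((h² + h²) + h) = -4 + (2*h² + h) = -4 + (h + 2*h²) = -4 + h + 2*h²)
-1207 + y(c(0))*(-1137) = -1207 + (27*√(-4 + 0 + 2*0²))*(-1137) = -1207 + (27*√(-4 + 0 + 2*0))*(-1137) = -1207 + (27*√(-4 + 0 + 0))*(-1137) = -1207 + (27*√(-4))*(-1137) = -1207 + (27*(2*I))*(-1137) = -1207 + (54*I)*(-1137) = -1207 - 61398*I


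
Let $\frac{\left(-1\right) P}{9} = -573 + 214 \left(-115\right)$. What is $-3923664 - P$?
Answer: $-4150311$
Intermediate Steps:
$P = 226647$ ($P = - 9 \left(-573 + 214 \left(-115\right)\right) = - 9 \left(-573 - 24610\right) = \left(-9\right) \left(-25183\right) = 226647$)
$-3923664 - P = -3923664 - 226647 = -4150311$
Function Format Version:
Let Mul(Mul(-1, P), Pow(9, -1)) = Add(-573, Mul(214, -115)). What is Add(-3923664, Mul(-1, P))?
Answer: -4150311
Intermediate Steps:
P = 226647 (P = Mul(-9, Add(-573, Mul(214, -115))) = Mul(-9, Add(-573, -24610)) = Mul(-9, -25183) = 226647)
Add(-3923664, Mul(-1, P)) = Add(-3923664, Mul(-1, 226647)) = Add(-3923664, -226647) = -4150311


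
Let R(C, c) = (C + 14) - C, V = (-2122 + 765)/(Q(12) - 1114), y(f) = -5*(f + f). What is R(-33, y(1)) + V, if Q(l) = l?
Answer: 16785/1102 ≈ 15.231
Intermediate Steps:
y(f) = -10*f
V = 1357/1102 (V = (-2122 + 765)/(12 - 1114) = -1357/(-1102) = -1357*(-1/1102) = 1357/1102 ≈ 1.2314)
R(C, c) = 14 (R(C, c) = (14 + C) - C = 14)
R(-33, y(1)) + V = 14 + 1357/1102 = 16785/1102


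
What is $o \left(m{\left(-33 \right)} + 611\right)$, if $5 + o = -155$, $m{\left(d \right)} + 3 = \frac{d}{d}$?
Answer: $-97440$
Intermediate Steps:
$m{\left(d \right)} = -2$ ($m{\left(d \right)} = -3 + \frac{d}{d} = -3 + 1 = -2$)
$o = -160$ ($o = -5 - 155 = -160$)
$o \left(m{\left(-33 \right)} + 611\right) = - 160 \left(-2 + 611\right) = \left(-160\right) 609 = -97440$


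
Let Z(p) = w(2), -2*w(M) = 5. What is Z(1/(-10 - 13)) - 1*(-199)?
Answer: 393/2 ≈ 196.50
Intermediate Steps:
w(M) = -5/2 (w(M) = -1/2*5 = -5/2)
Z(p) = -5/2
Z(1/(-10 - 13)) - 1*(-199) = -5/2 - 1*(-199) = -5/2 + 199 = 393/2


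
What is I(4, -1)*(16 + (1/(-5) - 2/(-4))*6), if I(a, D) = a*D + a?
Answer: 0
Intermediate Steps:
I(a, D) = a + D*a (I(a, D) = D*a + a = a + D*a)
I(4, -1)*(16 + (1/(-5) - 2/(-4))*6) = (4*(1 - 1))*(16 + (1/(-5) - 2/(-4))*6) = (4*0)*(16 + (1*(-⅕) - 2*(-¼))*6) = 0*(16 + (-⅕ + ½)*6) = 0*(16 + (3/10)*6) = 0*(16 + 9/5) = 0*(89/5) = 0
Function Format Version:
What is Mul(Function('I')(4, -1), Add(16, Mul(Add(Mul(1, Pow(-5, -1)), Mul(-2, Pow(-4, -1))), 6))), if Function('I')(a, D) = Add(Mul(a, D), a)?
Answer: 0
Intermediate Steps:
Function('I')(a, D) = Add(a, Mul(D, a)) (Function('I')(a, D) = Add(Mul(D, a), a) = Add(a, Mul(D, a)))
Mul(Function('I')(4, -1), Add(16, Mul(Add(Mul(1, Pow(-5, -1)), Mul(-2, Pow(-4, -1))), 6))) = Mul(Mul(4, Add(1, -1)), Add(16, Mul(Add(Mul(1, Pow(-5, -1)), Mul(-2, Pow(-4, -1))), 6))) = Mul(Mul(4, 0), Add(16, Mul(Add(Mul(1, Rational(-1, 5)), Mul(-2, Rational(-1, 4))), 6))) = Mul(0, Add(16, Mul(Add(Rational(-1, 5), Rational(1, 2)), 6))) = Mul(0, Add(16, Mul(Rational(3, 10), 6))) = Mul(0, Add(16, Rational(9, 5))) = Mul(0, Rational(89, 5)) = 0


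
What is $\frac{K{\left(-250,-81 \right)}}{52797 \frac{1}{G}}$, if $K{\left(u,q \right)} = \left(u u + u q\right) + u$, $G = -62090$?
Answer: $- \frac{1707475000}{17599} \approx -97021.0$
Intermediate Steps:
$K{\left(u,q \right)} = u + u^{2} + q u$ ($K{\left(u,q \right)} = \left(u^{2} + q u\right) + u = u + u^{2} + q u$)
$\frac{K{\left(-250,-81 \right)}}{52797 \frac{1}{G}} = \frac{\left(-250\right) \left(1 - 81 - 250\right)}{52797 \frac{1}{-62090}} = \frac{\left(-250\right) \left(-330\right)}{52797 \left(- \frac{1}{62090}\right)} = \frac{82500}{- \frac{52797}{62090}} = 82500 \left(- \frac{62090}{52797}\right) = - \frac{1707475000}{17599}$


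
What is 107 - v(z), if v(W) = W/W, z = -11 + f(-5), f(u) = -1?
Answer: 106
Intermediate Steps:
z = -12 (z = -11 - 1 = -12)
v(W) = 1
107 - v(z) = 107 - 1*1 = 107 - 1 = 106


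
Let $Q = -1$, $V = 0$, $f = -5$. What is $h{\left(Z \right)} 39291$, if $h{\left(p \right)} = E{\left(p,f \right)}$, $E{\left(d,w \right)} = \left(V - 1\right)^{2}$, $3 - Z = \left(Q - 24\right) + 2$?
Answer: $39291$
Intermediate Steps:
$Z = 26$ ($Z = 3 - \left(\left(-1 - 24\right) + 2\right) = 3 - \left(-25 + 2\right) = 3 - -23 = 3 + 23 = 26$)
$E{\left(d,w \right)} = 1$ ($E{\left(d,w \right)} = \left(0 - 1\right)^{2} = \left(-1\right)^{2} = 1$)
$h{\left(p \right)} = 1$
$h{\left(Z \right)} 39291 = 1 \cdot 39291 = 39291$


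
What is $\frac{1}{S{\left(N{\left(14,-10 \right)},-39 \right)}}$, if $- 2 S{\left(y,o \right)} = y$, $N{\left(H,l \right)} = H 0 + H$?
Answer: $- \frac{1}{7} \approx -0.14286$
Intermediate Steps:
$N{\left(H,l \right)} = H$ ($N{\left(H,l \right)} = 0 + H = H$)
$S{\left(y,o \right)} = - \frac{y}{2}$
$\frac{1}{S{\left(N{\left(14,-10 \right)},-39 \right)}} = \frac{1}{\left(- \frac{1}{2}\right) 14} = \frac{1}{-7} = - \frac{1}{7}$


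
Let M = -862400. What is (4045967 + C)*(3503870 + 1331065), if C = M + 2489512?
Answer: 27428968214865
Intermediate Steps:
C = 1627112 (C = -862400 + 2489512 = 1627112)
(4045967 + C)*(3503870 + 1331065) = (4045967 + 1627112)*(3503870 + 1331065) = 5673079*4834935 = 27428968214865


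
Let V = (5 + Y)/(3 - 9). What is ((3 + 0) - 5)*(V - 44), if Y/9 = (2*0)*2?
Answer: 269/3 ≈ 89.667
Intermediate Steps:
Y = 0 (Y = 9*((2*0)*2) = 9*(0*2) = 9*0 = 0)
V = -⅚ (V = (5 + 0)/(3 - 9) = 5/(-6) = 5*(-⅙) = -⅚ ≈ -0.83333)
((3 + 0) - 5)*(V - 44) = ((3 + 0) - 5)*(-⅚ - 44) = (3 - 5)*(-269/6) = -2*(-269/6) = 269/3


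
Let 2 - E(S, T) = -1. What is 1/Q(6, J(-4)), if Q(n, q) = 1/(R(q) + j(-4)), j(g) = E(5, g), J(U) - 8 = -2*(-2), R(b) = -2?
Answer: 1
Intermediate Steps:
E(S, T) = 3 (E(S, T) = 2 - 1*(-1) = 2 + 1 = 3)
J(U) = 12 (J(U) = 8 - 2*(-2) = 8 + 4 = 12)
j(g) = 3
Q(n, q) = 1 (Q(n, q) = 1/(-2 + 3) = 1/1 = 1)
1/Q(6, J(-4)) = 1/1 = 1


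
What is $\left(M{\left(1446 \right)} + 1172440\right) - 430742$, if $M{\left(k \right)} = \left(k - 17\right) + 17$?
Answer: $743144$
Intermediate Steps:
$M{\left(k \right)} = k$ ($M{\left(k \right)} = \left(-17 + k\right) + 17 = k$)
$\left(M{\left(1446 \right)} + 1172440\right) - 430742 = \left(1446 + 1172440\right) - 430742 = 1173886 - 430742 = 743144$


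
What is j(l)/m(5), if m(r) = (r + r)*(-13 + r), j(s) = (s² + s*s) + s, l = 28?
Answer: -399/20 ≈ -19.950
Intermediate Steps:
j(s) = s + 2*s² (j(s) = (s² + s²) + s = 2*s² + s = s + 2*s²)
m(r) = 2*r*(-13 + r) (m(r) = (2*r)*(-13 + r) = 2*r*(-13 + r))
j(l)/m(5) = (28*(1 + 2*28))/((2*5*(-13 + 5))) = (28*(1 + 56))/((2*5*(-8))) = (28*57)/(-80) = 1596*(-1/80) = -399/20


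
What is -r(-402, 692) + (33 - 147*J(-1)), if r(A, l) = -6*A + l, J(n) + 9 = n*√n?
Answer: -1748 + 147*I ≈ -1748.0 + 147.0*I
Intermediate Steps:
J(n) = -9 + n^(3/2) (J(n) = -9 + n*√n = -9 + n^(3/2))
r(A, l) = l - 6*A
-r(-402, 692) + (33 - 147*J(-1)) = -(692 - 6*(-402)) + (33 - 147*(-9 + (-1)^(3/2))) = -(692 + 2412) + (33 - 147*(-9 - I)) = -1*3104 + (33 + (1323 + 147*I)) = -3104 + (1356 + 147*I) = -1748 + 147*I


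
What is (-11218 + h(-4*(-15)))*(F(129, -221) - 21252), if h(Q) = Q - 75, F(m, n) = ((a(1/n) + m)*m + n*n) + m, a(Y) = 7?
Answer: -508428046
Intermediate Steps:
F(m, n) = m + n**2 + m*(7 + m) (F(m, n) = ((7 + m)*m + n*n) + m = (m*(7 + m) + n**2) + m = (n**2 + m*(7 + m)) + m = m + n**2 + m*(7 + m))
h(Q) = -75 + Q
(-11218 + h(-4*(-15)))*(F(129, -221) - 21252) = (-11218 + (-75 - 4*(-15)))*((129**2 + (-221)**2 + 8*129) - 21252) = (-11218 + (-75 + 60))*((16641 + 48841 + 1032) - 21252) = (-11218 - 15)*(66514 - 21252) = -11233*45262 = -508428046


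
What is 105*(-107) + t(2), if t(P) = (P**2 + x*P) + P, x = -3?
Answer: -11235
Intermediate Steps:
t(P) = P**2 - 2*P (t(P) = (P**2 - 3*P) + P = P**2 - 2*P)
105*(-107) + t(2) = 105*(-107) + 2*(-2 + 2) = -11235 + 2*0 = -11235 + 0 = -11235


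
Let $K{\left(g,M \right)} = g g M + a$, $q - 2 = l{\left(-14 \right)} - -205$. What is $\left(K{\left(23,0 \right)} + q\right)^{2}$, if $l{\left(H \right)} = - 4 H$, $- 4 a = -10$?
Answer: $\frac{281961}{4} \approx 70490.0$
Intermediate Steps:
$a = \frac{5}{2}$ ($a = \left(- \frac{1}{4}\right) \left(-10\right) = \frac{5}{2} \approx 2.5$)
$q = 263$ ($q = 2 - -261 = 2 + \left(56 + 205\right) = 2 + 261 = 263$)
$K{\left(g,M \right)} = \frac{5}{2} + M g^{2}$ ($K{\left(g,M \right)} = g g M + \frac{5}{2} = g^{2} M + \frac{5}{2} = M g^{2} + \frac{5}{2} = \frac{5}{2} + M g^{2}$)
$\left(K{\left(23,0 \right)} + q\right)^{2} = \left(\left(\frac{5}{2} + 0 \cdot 23^{2}\right) + 263\right)^{2} = \left(\left(\frac{5}{2} + 0 \cdot 529\right) + 263\right)^{2} = \left(\left(\frac{5}{2} + 0\right) + 263\right)^{2} = \left(\frac{5}{2} + 263\right)^{2} = \left(\frac{531}{2}\right)^{2} = \frac{281961}{4}$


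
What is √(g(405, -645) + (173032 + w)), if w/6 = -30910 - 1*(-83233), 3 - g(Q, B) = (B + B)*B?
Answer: I*√345077 ≈ 587.43*I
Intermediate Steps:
g(Q, B) = 3 - 2*B² (g(Q, B) = 3 - (B + B)*B = 3 - 2*B*B = 3 - 2*B²)
w = 313938 (w = 6*(-30910 - 1*(-83233)) = 6*(-30910 + 83233) = 6*52323 = 313938)
√(g(405, -645) + (173032 + w)) = √((3 - 2*(-645)²) + (173032 + 313938)) = √((3 - 2*416025) + 486970) = √((3 - 832050) + 486970) = √(-832047 + 486970) = √(-345077) = I*√345077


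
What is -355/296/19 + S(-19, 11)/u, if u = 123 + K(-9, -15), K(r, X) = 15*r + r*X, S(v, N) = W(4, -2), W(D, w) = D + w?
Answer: -32417/691752 ≈ -0.046862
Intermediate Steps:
S(v, N) = 2 (S(v, N) = 4 - 2 = 2)
K(r, X) = 15*r + X*r
u = 123 (u = 123 - 9*(15 - 15) = 123 - 9*0 = 123 + 0 = 123)
-355/296/19 + S(-19, 11)/u = -355/296/19 + 2/123 = -355*1/296*(1/19) + 2*(1/123) = -355/296*1/19 + 2/123 = -355/5624 + 2/123 = -32417/691752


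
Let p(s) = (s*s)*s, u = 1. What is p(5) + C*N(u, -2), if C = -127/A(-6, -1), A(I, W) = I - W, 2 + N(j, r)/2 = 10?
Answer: 2657/5 ≈ 531.40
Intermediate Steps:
N(j, r) = 16 (N(j, r) = -4 + 2*10 = -4 + 20 = 16)
p(s) = s³ (p(s) = s²*s = s³)
C = 127/5 (C = -127/(-6 - 1*(-1)) = -127/(-6 + 1) = -127/(-5) = -127*(-⅕) = 127/5 ≈ 25.400)
p(5) + C*N(u, -2) = 5³ + (127/5)*16 = 125 + 2032/5 = 2657/5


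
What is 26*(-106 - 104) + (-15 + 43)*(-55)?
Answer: -7000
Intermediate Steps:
26*(-106 - 104) + (-15 + 43)*(-55) = 26*(-210) + 28*(-55) = -5460 - 1540 = -7000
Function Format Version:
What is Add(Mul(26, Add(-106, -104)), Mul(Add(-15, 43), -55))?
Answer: -7000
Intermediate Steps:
Add(Mul(26, Add(-106, -104)), Mul(Add(-15, 43), -55)) = Add(Mul(26, -210), Mul(28, -55)) = Add(-5460, -1540) = -7000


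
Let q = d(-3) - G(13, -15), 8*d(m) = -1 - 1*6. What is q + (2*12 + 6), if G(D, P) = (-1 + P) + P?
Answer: 481/8 ≈ 60.125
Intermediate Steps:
d(m) = -7/8 (d(m) = (-1 - 1*6)/8 = (-1 - 6)/8 = (⅛)*(-7) = -7/8)
G(D, P) = -1 + 2*P
q = 241/8 (q = -7/8 - (-1 + 2*(-15)) = -7/8 - (-1 - 30) = -7/8 - 1*(-31) = -7/8 + 31 = 241/8 ≈ 30.125)
q + (2*12 + 6) = 241/8 + (2*12 + 6) = 241/8 + (24 + 6) = 241/8 + 30 = 481/8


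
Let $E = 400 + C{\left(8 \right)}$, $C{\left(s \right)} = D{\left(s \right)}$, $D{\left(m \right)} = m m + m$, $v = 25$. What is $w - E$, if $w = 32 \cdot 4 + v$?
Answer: $-319$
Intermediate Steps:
$D{\left(m \right)} = m + m^{2}$ ($D{\left(m \right)} = m^{2} + m = m + m^{2}$)
$C{\left(s \right)} = s \left(1 + s\right)$
$w = 153$ ($w = 32 \cdot 4 + 25 = 128 + 25 = 153$)
$E = 472$ ($E = 400 + 8 \left(1 + 8\right) = 400 + 8 \cdot 9 = 400 + 72 = 472$)
$w - E = 153 - 472 = -319$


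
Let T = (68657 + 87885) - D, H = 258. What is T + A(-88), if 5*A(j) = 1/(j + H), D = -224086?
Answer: 323533801/850 ≈ 3.8063e+5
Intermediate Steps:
A(j) = 1/(5*(258 + j)) (A(j) = 1/(5*(j + 258)) = 1/(5*(258 + j)))
T = 380628 (T = (68657 + 87885) - 1*(-224086) = 156542 + 224086 = 380628)
T + A(-88) = 380628 + 1/(5*(258 - 88)) = 380628 + (⅕)/170 = 380628 + (⅕)*(1/170) = 380628 + 1/850 = 323533801/850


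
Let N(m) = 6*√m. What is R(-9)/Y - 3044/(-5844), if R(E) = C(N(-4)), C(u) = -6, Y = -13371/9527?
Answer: 31229671/6511677 ≈ 4.7960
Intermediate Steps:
Y = -13371/9527 (Y = -13371*1/9527 = -13371/9527 ≈ -1.4035)
R(E) = -6
R(-9)/Y - 3044/(-5844) = -6/(-13371/9527) - 3044/(-5844) = -6*(-9527/13371) - 3044*(-1/5844) = 19054/4457 + 761/1461 = 31229671/6511677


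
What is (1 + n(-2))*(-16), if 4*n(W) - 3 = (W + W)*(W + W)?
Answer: -92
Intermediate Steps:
n(W) = ¾ + W² (n(W) = ¾ + ((W + W)*(W + W))/4 = ¾ + ((2*W)*(2*W))/4 = ¾ + (4*W²)/4 = ¾ + W²)
(1 + n(-2))*(-16) = (1 + (¾ + (-2)²))*(-16) = (1 + (¾ + 4))*(-16) = (1 + 19/4)*(-16) = (23/4)*(-16) = -92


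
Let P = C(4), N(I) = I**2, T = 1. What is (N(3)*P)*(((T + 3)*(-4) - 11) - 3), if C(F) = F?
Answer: -1080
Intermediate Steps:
P = 4
(N(3)*P)*(((T + 3)*(-4) - 11) - 3) = (3**2*4)*(((1 + 3)*(-4) - 11) - 3) = (9*4)*((4*(-4) - 11) - 3) = 36*((-16 - 11) - 3) = 36*(-27 - 3) = 36*(-30) = -1080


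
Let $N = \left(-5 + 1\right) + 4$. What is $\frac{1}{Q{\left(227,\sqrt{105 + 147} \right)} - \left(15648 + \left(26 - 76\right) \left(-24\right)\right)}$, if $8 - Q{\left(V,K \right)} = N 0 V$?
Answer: $- \frac{1}{16840} \approx -5.9382 \cdot 10^{-5}$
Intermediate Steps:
$N = 0$ ($N = -4 + 4 = 0$)
$Q{\left(V,K \right)} = 8$ ($Q{\left(V,K \right)} = 8 - 0 \cdot 0 V = 8 - 0 V = 8 - 0 = 8 + 0 = 8$)
$\frac{1}{Q{\left(227,\sqrt{105 + 147} \right)} - \left(15648 + \left(26 - 76\right) \left(-24\right)\right)} = \frac{1}{8 - \left(15648 + \left(26 - 76\right) \left(-24\right)\right)} = \frac{1}{8 - \left(15648 - -1200\right)} = \frac{1}{8 - 16848} = \frac{1}{-16840} = - \frac{1}{16840}$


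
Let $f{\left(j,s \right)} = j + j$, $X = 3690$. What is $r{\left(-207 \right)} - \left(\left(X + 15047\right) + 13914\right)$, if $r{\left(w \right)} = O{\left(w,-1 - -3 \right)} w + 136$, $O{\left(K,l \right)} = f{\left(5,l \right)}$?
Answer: $-34585$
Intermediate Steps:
$f{\left(j,s \right)} = 2 j$
$O{\left(K,l \right)} = 10$ ($O{\left(K,l \right)} = 2 \cdot 5 = 10$)
$r{\left(w \right)} = 136 + 10 w$ ($r{\left(w \right)} = 10 w + 136 = 136 + 10 w$)
$r{\left(-207 \right)} - \left(\left(X + 15047\right) + 13914\right) = \left(136 + 10 \left(-207\right)\right) - \left(\left(3690 + 15047\right) + 13914\right) = \left(136 - 2070\right) - \left(18737 + 13914\right) = -1934 - 32651 = -34585$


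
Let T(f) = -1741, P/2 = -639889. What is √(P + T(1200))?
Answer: 3*I*√142391 ≈ 1132.0*I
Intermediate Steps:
P = -1279778 (P = 2*(-639889) = -1279778)
√(P + T(1200)) = √(-1279778 - 1741) = √(-1281519) = 3*I*√142391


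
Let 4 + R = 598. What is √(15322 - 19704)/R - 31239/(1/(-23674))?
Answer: 739552086 + I*√4382/594 ≈ 7.3955e+8 + 0.11144*I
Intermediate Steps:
R = 594 (R = -4 + 598 = 594)
√(15322 - 19704)/R - 31239/(1/(-23674)) = √(15322 - 19704)/594 - 31239/(1/(-23674)) = √(-4382)*(1/594) - 31239/(-1/23674) = (I*√4382)*(1/594) - 31239*(-23674) = I*√4382/594 + 739552086 = 739552086 + I*√4382/594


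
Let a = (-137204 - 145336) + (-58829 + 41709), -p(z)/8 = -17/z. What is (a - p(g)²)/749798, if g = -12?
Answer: -1349048/3374091 ≈ -0.39983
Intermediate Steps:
p(z) = 136/z (p(z) = -(-136)/z = 136/z)
a = -299660 (a = -282540 - 17120 = -299660)
(a - p(g)²)/749798 = (-299660 - (136/(-12))²)/749798 = (-299660 - (136*(-1/12))²)*(1/749798) = (-299660 - (-34/3)²)*(1/749798) = (-299660 - 1*1156/9)*(1/749798) = (-299660 - 1156/9)*(1/749798) = -2698096/9*1/749798 = -1349048/3374091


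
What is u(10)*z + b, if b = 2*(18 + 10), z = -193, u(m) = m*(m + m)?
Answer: -38544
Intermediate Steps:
u(m) = 2*m² (u(m) = m*(2*m) = 2*m²)
b = 56 (b = 2*28 = 56)
u(10)*z + b = (2*10²)*(-193) + 56 = (2*100)*(-193) + 56 = 200*(-193) + 56 = -38600 + 56 = -38544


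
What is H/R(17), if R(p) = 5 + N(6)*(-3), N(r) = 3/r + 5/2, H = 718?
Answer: -359/2 ≈ -179.50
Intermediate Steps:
N(r) = 5/2 + 3/r (N(r) = 3/r + 5*(½) = 3/r + 5/2 = 5/2 + 3/r)
R(p) = -4 (R(p) = 5 + (5/2 + 3/6)*(-3) = 5 + (5/2 + 3*(⅙))*(-3) = 5 + (5/2 + ½)*(-3) = 5 + 3*(-3) = 5 - 9 = -4)
H/R(17) = 718/(-4) = 718*(-¼) = -359/2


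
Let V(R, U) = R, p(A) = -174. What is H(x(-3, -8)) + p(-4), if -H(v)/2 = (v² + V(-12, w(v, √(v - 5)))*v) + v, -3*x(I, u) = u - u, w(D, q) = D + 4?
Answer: -174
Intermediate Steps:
w(D, q) = 4 + D
x(I, u) = 0 (x(I, u) = -(u - u)/3 = -⅓*0 = 0)
H(v) = -2*v² + 22*v (H(v) = -2*((v² - 12*v) + v) = -2*(v² - 11*v) = -2*v² + 22*v)
H(x(-3, -8)) + p(-4) = 2*0*(11 - 1*0) - 174 = 2*0*(11 + 0) - 174 = 2*0*11 - 174 = 0 - 174 = -174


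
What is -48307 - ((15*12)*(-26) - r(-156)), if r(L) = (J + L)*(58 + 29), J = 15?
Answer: -55894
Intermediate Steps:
r(L) = 1305 + 87*L (r(L) = (15 + L)*(58 + 29) = (15 + L)*87 = 1305 + 87*L)
-48307 - ((15*12)*(-26) - r(-156)) = -48307 - ((15*12)*(-26) - (1305 + 87*(-156))) = -48307 - (180*(-26) - (1305 - 13572)) = -48307 - (-4680 - 1*(-12267)) = -48307 - (-4680 + 12267) = -48307 - 1*7587 = -48307 - 7587 = -55894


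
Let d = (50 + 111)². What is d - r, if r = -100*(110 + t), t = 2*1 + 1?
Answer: 37221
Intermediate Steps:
t = 3 (t = 2 + 1 = 3)
r = -11300 (r = -100*(110 + 3) = -100*113 = -11300)
d = 25921 (d = 161² = 25921)
d - r = 25921 - 1*(-11300) = 25921 + 11300 = 37221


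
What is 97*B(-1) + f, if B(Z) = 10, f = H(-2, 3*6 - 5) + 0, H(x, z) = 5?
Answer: 975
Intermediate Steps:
f = 5 (f = 5 + 0 = 5)
97*B(-1) + f = 97*10 + 5 = 970 + 5 = 975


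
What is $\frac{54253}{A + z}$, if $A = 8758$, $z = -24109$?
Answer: $- \frac{54253}{15351} \approx -3.5342$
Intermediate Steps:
$\frac{54253}{A + z} = \frac{54253}{8758 - 24109} = \frac{54253}{-15351} = 54253 \left(- \frac{1}{15351}\right) = - \frac{54253}{15351}$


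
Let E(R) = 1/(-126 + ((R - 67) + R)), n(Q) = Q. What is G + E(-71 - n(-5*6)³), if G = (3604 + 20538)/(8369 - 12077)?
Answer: -647788361/99494910 ≈ -6.5108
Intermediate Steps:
E(R) = 1/(-193 + 2*R) (E(R) = 1/(-126 + ((-67 + R) + R)) = 1/(-126 + (-67 + 2*R)) = 1/(-193 + 2*R))
G = -12071/1854 (G = 24142/(-3708) = 24142*(-1/3708) = -12071/1854 ≈ -6.5108)
G + E(-71 - n(-5*6)³) = -12071/1854 + 1/(-193 + 2*(-71 - (-5*6)³)) = -12071/1854 + 1/(-193 + 2*(-71 - 1*(-30)³)) = -12071/1854 + 1/(-193 + 2*(-71 - 1*(-27000))) = -12071/1854 + 1/(-193 + 2*(-71 + 27000)) = -12071/1854 + 1/(-193 + 2*26929) = -12071/1854 + 1/(-193 + 53858) = -12071/1854 + 1/53665 = -647788361/99494910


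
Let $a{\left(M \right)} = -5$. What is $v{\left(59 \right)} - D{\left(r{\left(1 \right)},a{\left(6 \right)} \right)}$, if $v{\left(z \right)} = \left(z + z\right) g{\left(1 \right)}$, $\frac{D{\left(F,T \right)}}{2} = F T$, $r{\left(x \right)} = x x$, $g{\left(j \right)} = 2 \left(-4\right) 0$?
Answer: $10$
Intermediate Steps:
$g{\left(j \right)} = 0$ ($g{\left(j \right)} = \left(-8\right) 0 = 0$)
$r{\left(x \right)} = x^{2}$
$D{\left(F,T \right)} = 2 F T$
$v{\left(z \right)} = 0$ ($v{\left(z \right)} = \left(z + z\right) 0 = 2 z 0 = 0$)
$v{\left(59 \right)} - D{\left(r{\left(1 \right)},a{\left(6 \right)} \right)} = 0 - 2 \cdot 1^{2} \left(-5\right) = 0 - 2 \cdot 1 \left(-5\right) = 0 - -10 = 0 + 10 = 10$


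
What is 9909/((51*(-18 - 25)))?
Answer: -3303/731 ≈ -4.5185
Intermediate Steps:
9909/((51*(-18 - 25))) = 9909/((51*(-43))) = 9909/(-2193) = 9909*(-1/2193) = -3303/731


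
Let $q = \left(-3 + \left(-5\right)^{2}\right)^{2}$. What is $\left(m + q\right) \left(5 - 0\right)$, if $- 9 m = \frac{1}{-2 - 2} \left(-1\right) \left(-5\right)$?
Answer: $\frac{87145}{36} \approx 2420.7$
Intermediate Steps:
$m = \frac{5}{36}$ ($m = - \frac{\frac{1}{-2 - 2} \left(-1\right) \left(-5\right)}{9} = - \frac{\frac{1}{-4} \left(-1\right) \left(-5\right)}{9} = - \frac{\left(- \frac{1}{4}\right) \left(-1\right) \left(-5\right)}{9} = - \frac{\frac{1}{4} \left(-5\right)}{9} = \left(- \frac{1}{9}\right) \left(- \frac{5}{4}\right) = \frac{5}{36} \approx 0.13889$)
$q = 484$ ($q = \left(-3 + 25\right)^{2} = 22^{2} = 484$)
$\left(m + q\right) \left(5 - 0\right) = \left(\frac{5}{36} + 484\right) \left(5 - 0\right) = \frac{17429 \left(5 + 0\right)}{36} = \frac{17429}{36} \cdot 5 = \frac{87145}{36}$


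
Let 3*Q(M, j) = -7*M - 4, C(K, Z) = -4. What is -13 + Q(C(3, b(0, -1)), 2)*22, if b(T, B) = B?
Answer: 163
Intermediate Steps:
Q(M, j) = -4/3 - 7*M/3 (Q(M, j) = (-7*M - 4)/3 = (-4 - 7*M)/3 = -4/3 - 7*M/3)
-13 + Q(C(3, b(0, -1)), 2)*22 = -13 + (-4/3 - 7/3*(-4))*22 = -13 + (-4/3 + 28/3)*22 = -13 + 8*22 = -13 + 176 = 163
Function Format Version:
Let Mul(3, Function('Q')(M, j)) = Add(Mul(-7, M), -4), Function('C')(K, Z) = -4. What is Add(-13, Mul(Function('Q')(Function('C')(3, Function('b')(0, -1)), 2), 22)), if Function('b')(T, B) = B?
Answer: 163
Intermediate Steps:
Function('Q')(M, j) = Add(Rational(-4, 3), Mul(Rational(-7, 3), M)) (Function('Q')(M, j) = Mul(Rational(1, 3), Add(Mul(-7, M), -4)) = Mul(Rational(1, 3), Add(-4, Mul(-7, M))) = Add(Rational(-4, 3), Mul(Rational(-7, 3), M)))
Add(-13, Mul(Function('Q')(Function('C')(3, Function('b')(0, -1)), 2), 22)) = Add(-13, Mul(Add(Rational(-4, 3), Mul(Rational(-7, 3), -4)), 22)) = Add(-13, Mul(Add(Rational(-4, 3), Rational(28, 3)), 22)) = Add(-13, Mul(8, 22)) = Add(-13, 176) = 163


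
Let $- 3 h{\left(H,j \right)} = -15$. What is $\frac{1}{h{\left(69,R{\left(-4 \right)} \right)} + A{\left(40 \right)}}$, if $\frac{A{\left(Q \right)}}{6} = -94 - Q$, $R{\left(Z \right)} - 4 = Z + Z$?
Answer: $- \frac{1}{799} \approx -0.0012516$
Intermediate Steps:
$R{\left(Z \right)} = 4 + 2 Z$ ($R{\left(Z \right)} = 4 + \left(Z + Z\right) = 4 + 2 Z$)
$h{\left(H,j \right)} = 5$ ($h{\left(H,j \right)} = \left(- \frac{1}{3}\right) \left(-15\right) = 5$)
$A{\left(Q \right)} = -564 - 6 Q$ ($A{\left(Q \right)} = 6 \left(-94 - Q\right) = -564 - 6 Q$)
$\frac{1}{h{\left(69,R{\left(-4 \right)} \right)} + A{\left(40 \right)}} = \frac{1}{5 - 804} = \frac{1}{-799} = - \frac{1}{799}$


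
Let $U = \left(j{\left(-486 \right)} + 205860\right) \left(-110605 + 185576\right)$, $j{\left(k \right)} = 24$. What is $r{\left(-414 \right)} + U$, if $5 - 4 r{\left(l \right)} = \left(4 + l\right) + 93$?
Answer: $\frac{30870658889}{2} \approx 1.5435 \cdot 10^{10}$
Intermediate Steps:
$r{\left(l \right)} = -23 - \frac{l}{4}$ ($r{\left(l \right)} = \frac{5}{4} - \frac{\left(4 + l\right) + 93}{4} = \frac{5}{4} - \frac{97 + l}{4} = \frac{5}{4} - \left(\frac{97}{4} + \frac{l}{4}\right) = -23 - \frac{l}{4}$)
$U = 15435329364$ ($U = \left(24 + 205860\right) \left(-110605 + 185576\right) = 205884 \cdot 74971 = 15435329364$)
$r{\left(-414 \right)} + U = \left(-23 - - \frac{207}{2}\right) + 15435329364 = \left(-23 + \frac{207}{2}\right) + 15435329364 = \frac{161}{2} + 15435329364 = \frac{30870658889}{2}$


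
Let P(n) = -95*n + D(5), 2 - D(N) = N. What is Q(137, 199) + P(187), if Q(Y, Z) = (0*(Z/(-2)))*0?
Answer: -17768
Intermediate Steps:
Q(Y, Z) = 0 (Q(Y, Z) = (0*(Z*(-1/2)))*0 = (0*(-Z/2))*0 = 0*0 = 0)
D(N) = 2 - N
P(n) = -3 - 95*n (P(n) = -95*n + (2 - 1*5) = -95*n + (2 - 5) = -95*n - 3 = -3 - 95*n)
Q(137, 199) + P(187) = 0 + (-3 - 95*187) = 0 + (-3 - 17765) = 0 - 17768 = -17768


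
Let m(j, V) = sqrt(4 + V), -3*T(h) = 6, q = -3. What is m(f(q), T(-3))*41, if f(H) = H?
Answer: 41*sqrt(2) ≈ 57.983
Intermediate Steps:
T(h) = -2 (T(h) = -1/3*6 = -2)
m(f(q), T(-3))*41 = sqrt(4 - 2)*41 = sqrt(2)*41 = 41*sqrt(2)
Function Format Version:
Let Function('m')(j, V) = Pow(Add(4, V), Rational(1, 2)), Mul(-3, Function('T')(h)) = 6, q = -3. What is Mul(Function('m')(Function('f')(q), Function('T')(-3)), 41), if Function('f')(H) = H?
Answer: Mul(41, Pow(2, Rational(1, 2))) ≈ 57.983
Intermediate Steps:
Function('T')(h) = -2 (Function('T')(h) = Mul(Rational(-1, 3), 6) = -2)
Mul(Function('m')(Function('f')(q), Function('T')(-3)), 41) = Mul(Pow(Add(4, -2), Rational(1, 2)), 41) = Mul(Pow(2, Rational(1, 2)), 41) = Mul(41, Pow(2, Rational(1, 2)))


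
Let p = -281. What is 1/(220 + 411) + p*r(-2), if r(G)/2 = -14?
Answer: 4964709/631 ≈ 7868.0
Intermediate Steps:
r(G) = -28 (r(G) = 2*(-14) = -28)
1/(220 + 411) + p*r(-2) = 1/(220 + 411) - 281*(-28) = 1/631 + 7868 = 4964709/631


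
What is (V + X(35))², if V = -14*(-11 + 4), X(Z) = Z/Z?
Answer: 9801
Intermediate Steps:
X(Z) = 1
V = 98 (V = -14*(-7) = 98)
(V + X(35))² = (98 + 1)² = 99² = 9801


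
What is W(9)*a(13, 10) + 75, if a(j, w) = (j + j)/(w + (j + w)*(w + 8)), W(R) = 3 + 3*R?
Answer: 8145/106 ≈ 76.840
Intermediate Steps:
a(j, w) = 2*j/(w + (8 + w)*(j + w)) (a(j, w) = (2*j)/(w + (j + w)*(8 + w)) = (2*j)/(w + (8 + w)*(j + w)) = 2*j/(w + (8 + w)*(j + w)))
W(9)*a(13, 10) + 75 = (3 + 3*9)*(2*13/(10**2 + 8*13 + 9*10 + 13*10)) + 75 = (3 + 27)*(2*13/(100 + 104 + 90 + 130)) + 75 = 30*(2*13/424) + 75 = 30*(2*13*(1/424)) + 75 = 30*(13/212) + 75 = 195/106 + 75 = 8145/106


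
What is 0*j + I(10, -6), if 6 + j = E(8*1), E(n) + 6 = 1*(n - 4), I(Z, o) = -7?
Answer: -7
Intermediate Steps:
E(n) = -10 + n (E(n) = -6 + 1*(n - 4) = -6 + 1*(-4 + n) = -6 + (-4 + n) = -10 + n)
j = -8 (j = -6 + (-10 + 8*1) = -6 + (-10 + 8) = -6 - 2 = -8)
0*j + I(10, -6) = 0*(-8) - 7 = 0 - 7 = -7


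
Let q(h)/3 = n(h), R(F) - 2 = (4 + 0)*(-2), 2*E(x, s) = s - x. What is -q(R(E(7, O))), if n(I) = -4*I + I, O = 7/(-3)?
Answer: -54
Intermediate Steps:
O = -7/3 (O = 7*(-⅓) = -7/3 ≈ -2.3333)
E(x, s) = s/2 - x/2 (E(x, s) = (s - x)/2 = s/2 - x/2)
R(F) = -6 (R(F) = 2 + (4 + 0)*(-2) = 2 + 4*(-2) = 2 - 8 = -6)
n(I) = -3*I
q(h) = -9*h (q(h) = 3*(-3*h) = -9*h)
-q(R(E(7, O))) = -(-9)*(-6) = -1*54 = -54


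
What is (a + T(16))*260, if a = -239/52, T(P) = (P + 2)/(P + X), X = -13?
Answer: 365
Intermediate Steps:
T(P) = (2 + P)/(-13 + P) (T(P) = (P + 2)/(P - 13) = (2 + P)/(-13 + P))
a = -239/52 (a = -239*1/52 = -239/52 ≈ -4.5962)
(a + T(16))*260 = (-239/52 + (2 + 16)/(-13 + 16))*260 = (-239/52 + 18/3)*260 = (-239/52 + (⅓)*18)*260 = (-239/52 + 6)*260 = (73/52)*260 = 365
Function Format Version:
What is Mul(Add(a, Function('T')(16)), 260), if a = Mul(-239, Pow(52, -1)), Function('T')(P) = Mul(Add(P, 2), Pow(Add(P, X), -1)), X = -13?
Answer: 365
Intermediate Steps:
Function('T')(P) = Mul(Pow(Add(-13, P), -1), Add(2, P)) (Function('T')(P) = Mul(Add(P, 2), Pow(Add(P, -13), -1)) = Mul(Add(2, P), Pow(Add(-13, P), -1)) = Mul(Pow(Add(-13, P), -1), Add(2, P)))
a = Rational(-239, 52) (a = Mul(-239, Rational(1, 52)) = Rational(-239, 52) ≈ -4.5962)
Mul(Add(a, Function('T')(16)), 260) = Mul(Add(Rational(-239, 52), Mul(Pow(Add(-13, 16), -1), Add(2, 16))), 260) = Mul(Add(Rational(-239, 52), Mul(Pow(3, -1), 18)), 260) = Mul(Add(Rational(-239, 52), Mul(Rational(1, 3), 18)), 260) = Mul(Add(Rational(-239, 52), 6), 260) = Mul(Rational(73, 52), 260) = 365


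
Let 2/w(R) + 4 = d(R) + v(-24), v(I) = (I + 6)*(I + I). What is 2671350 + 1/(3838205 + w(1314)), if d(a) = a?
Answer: 11145216366049687/4172128836 ≈ 2.6714e+6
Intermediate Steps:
v(I) = 2*I*(6 + I) (v(I) = (6 + I)*(2*I) = 2*I*(6 + I))
w(R) = 2/(860 + R) (w(R) = 2/(-4 + (R + 2*(-24)*(6 - 24))) = 2/(-4 + (R + 2*(-24)*(-18))) = 2/(-4 + (R + 864)) = 2/(-4 + (864 + R)) = 2/(860 + R))
2671350 + 1/(3838205 + w(1314)) = 2671350 + 1/(3838205 + 2/(860 + 1314)) = 2671350 + 1/(3838205 + 2/2174) = 2671350 + 1/(3838205 + 2*(1/2174)) = 2671350 + 1/(3838205 + 1/1087) = 2671350 + 1/(4172128836/1087) = 2671350 + 1087/4172128836 = 11145216366049687/4172128836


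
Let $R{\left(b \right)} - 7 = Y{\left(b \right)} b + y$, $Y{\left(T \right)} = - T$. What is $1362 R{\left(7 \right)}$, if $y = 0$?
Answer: $-57204$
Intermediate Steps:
$R{\left(b \right)} = 7 - b^{2}$ ($R{\left(b \right)} = 7 + \left(- b b + 0\right) = 7 + \left(- b^{2} + 0\right) = 7 - b^{2}$)
$1362 R{\left(7 \right)} = 1362 \left(7 - 7^{2}\right) = 1362 \left(7 - 49\right) = 1362 \left(-42\right) = -57204$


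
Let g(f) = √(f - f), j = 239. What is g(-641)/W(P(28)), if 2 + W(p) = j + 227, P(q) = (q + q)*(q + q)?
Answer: 0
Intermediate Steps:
P(q) = 4*q² (P(q) = (2*q)*(2*q) = 4*q²)
g(f) = 0 (g(f) = √0 = 0)
W(p) = 464 (W(p) = -2 + (239 + 227) = -2 + 466 = 464)
g(-641)/W(P(28)) = 0/464 = 0*(1/464) = 0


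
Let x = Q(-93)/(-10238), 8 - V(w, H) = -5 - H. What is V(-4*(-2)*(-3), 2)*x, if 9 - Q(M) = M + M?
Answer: -2925/10238 ≈ -0.28570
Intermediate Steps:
Q(M) = 9 - 2*M (Q(M) = 9 - (M + M) = 9 - 2*M)
V(w, H) = 13 + H (V(w, H) = 8 - (-5 - H) = 8 + (5 + H) = 13 + H)
x = -195/10238 (x = (9 - 2*(-93))/(-10238) = (9 + 186)*(-1/10238) = 195*(-1/10238) = -195/10238 ≈ -0.019047)
V(-4*(-2)*(-3), 2)*x = (13 + 2)*(-195/10238) = 15*(-195/10238) = -2925/10238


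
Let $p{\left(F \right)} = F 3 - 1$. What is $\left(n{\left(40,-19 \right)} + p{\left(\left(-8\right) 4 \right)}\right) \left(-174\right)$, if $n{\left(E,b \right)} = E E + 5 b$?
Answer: $-244992$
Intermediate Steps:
$p{\left(F \right)} = -1 + 3 F$ ($p{\left(F \right)} = 3 F - 1 = -1 + 3 F$)
$n{\left(E,b \right)} = E^{2} + 5 b$
$\left(n{\left(40,-19 \right)} + p{\left(\left(-8\right) 4 \right)}\right) \left(-174\right) = \left(\left(40^{2} + 5 \left(-19\right)\right) + \left(-1 + 3 \left(\left(-8\right) 4\right)\right)\right) \left(-174\right) = \left(\left(1600 - 95\right) + \left(-1 + 3 \left(-32\right)\right)\right) \left(-174\right) = \left(1505 - 97\right) \left(-174\right) = 1408 \left(-174\right) = -244992$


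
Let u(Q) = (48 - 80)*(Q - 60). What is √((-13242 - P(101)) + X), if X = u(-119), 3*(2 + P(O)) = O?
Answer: I*√67911/3 ≈ 86.866*I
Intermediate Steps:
P(O) = -2 + O/3
u(Q) = 1920 - 32*Q (u(Q) = -32*(-60 + Q) = 1920 - 32*Q)
X = 5728 (X = 1920 - 32*(-119) = 1920 + 3808 = 5728)
√((-13242 - P(101)) + X) = √((-13242 - (-2 + (⅓)*101)) + 5728) = √((-13242 - (-2 + 101/3)) + 5728) = √((-13242 - 1*95/3) + 5728) = √((-13242 - 95/3) + 5728) = √(-39821/3 + 5728) = √(-22637/3) = I*√67911/3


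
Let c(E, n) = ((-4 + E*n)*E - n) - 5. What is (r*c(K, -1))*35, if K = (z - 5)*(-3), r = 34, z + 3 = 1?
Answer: -629510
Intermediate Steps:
z = -2 (z = -3 + 1 = -2)
K = 21 (K = (-2 - 5)*(-3) = -7*(-3) = 21)
c(E, n) = -5 - n + E*(-4 + E*n) (c(E, n) = (E*(-4 + E*n) - n) - 5 = (-n + E*(-4 + E*n)) - 5 = -5 - n + E*(-4 + E*n))
(r*c(K, -1))*35 = (34*(-5 - 1*(-1) - 4*21 - 1*21**2))*35 = (34*(-5 + 1 - 84 - 1*441))*35 = (34*(-5 + 1 - 84 - 441))*35 = (34*(-529))*35 = -17986*35 = -629510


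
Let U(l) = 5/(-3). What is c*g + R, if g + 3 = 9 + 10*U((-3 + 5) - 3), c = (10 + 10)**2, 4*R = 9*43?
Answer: -50039/12 ≈ -4169.9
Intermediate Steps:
R = 387/4 (R = (9*43)/4 = (1/4)*387 = 387/4 ≈ 96.750)
c = 400 (c = 20**2 = 400)
U(l) = -5/3 (U(l) = 5*(-1/3) = -5/3)
g = -32/3 (g = -3 + (9 + 10*(-5/3)) = -3 + (9 - 50/3) = -3 - 23/3 = -32/3 ≈ -10.667)
c*g + R = 400*(-32/3) + 387/4 = -12800/3 + 387/4 = -50039/12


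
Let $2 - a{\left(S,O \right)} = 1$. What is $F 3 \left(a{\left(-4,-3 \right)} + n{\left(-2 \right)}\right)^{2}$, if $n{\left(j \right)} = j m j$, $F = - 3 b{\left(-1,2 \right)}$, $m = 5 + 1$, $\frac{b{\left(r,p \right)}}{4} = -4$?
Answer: $90000$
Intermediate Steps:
$b{\left(r,p \right)} = -16$ ($b{\left(r,p \right)} = 4 \left(-4\right) = -16$)
$m = 6$
$a{\left(S,O \right)} = 1$ ($a{\left(S,O \right)} = 2 - 1 = 1$)
$F = 48$ ($F = \left(-3\right) \left(-16\right) = 48$)
$n{\left(j \right)} = 6 j^{2}$ ($n{\left(j \right)} = j 6 j = 6 j j = 6 j^{2}$)
$F 3 \left(a{\left(-4,-3 \right)} + n{\left(-2 \right)}\right)^{2} = 48 \cdot 3 \left(1 + 6 \left(-2\right)^{2}\right)^{2} = 144 \left(1 + 6 \cdot 4\right)^{2} = 144 \left(1 + 24\right)^{2} = 144 \cdot 25^{2} = 144 \cdot 625 = 90000$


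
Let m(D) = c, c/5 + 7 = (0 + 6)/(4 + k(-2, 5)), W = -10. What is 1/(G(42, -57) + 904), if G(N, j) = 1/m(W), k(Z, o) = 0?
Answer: 55/49718 ≈ 0.0011062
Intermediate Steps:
c = -55/2 (c = -35 + 5*((0 + 6)/(4 + 0)) = -35 + 5*(6/4) = -35 + 5*(6*(¼)) = -35 + 5*(3/2) = -35 + 15/2 = -55/2 ≈ -27.500)
m(D) = -55/2
G(N, j) = -2/55 (G(N, j) = 1/(-55/2) = -2/55)
1/(G(42, -57) + 904) = 1/(-2/55 + 904) = 1/(49718/55) = 55/49718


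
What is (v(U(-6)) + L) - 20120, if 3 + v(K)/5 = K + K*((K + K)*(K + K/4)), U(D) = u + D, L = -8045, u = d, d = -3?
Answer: -74675/2 ≈ -37338.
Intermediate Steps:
u = -3
U(D) = -3 + D
v(K) = -15 + 5*K + 25*K³/2 (v(K) = -15 + 5*(K + K*((K + K)*(K + K/4))) = -15 + 5*(K + K*((2*K)*(K + K*(¼)))) = -15 + 5*(K + K*((2*K)*(K + K/4))) = -15 + 5*(K + K*((2*K)*(5*K/4))) = -15 + 5*(K + K*(5*K²/2)) = -15 + 5*(K + 5*K³/2) = -15 + (5*K + 25*K³/2) = -15 + 5*K + 25*K³/2)
(v(U(-6)) + L) - 20120 = ((-15 + 5*(-3 - 6) + 25*(-3 - 6)³/2) - 8045) - 20120 = ((-15 + 5*(-9) + (25/2)*(-9)³) - 8045) - 20120 = ((-15 - 45 + (25/2)*(-729)) - 8045) - 20120 = ((-15 - 45 - 18225/2) - 8045) - 20120 = (-18345/2 - 8045) - 20120 = -34435/2 - 20120 = -74675/2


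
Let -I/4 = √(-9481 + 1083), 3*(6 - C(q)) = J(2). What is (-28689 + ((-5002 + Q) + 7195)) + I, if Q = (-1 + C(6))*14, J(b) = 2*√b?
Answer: -26426 - 28*√2/3 - 4*I*√8398 ≈ -26439.0 - 366.56*I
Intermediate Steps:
C(q) = 6 - 2*√2/3
Q = 70 - 28*√2/3 (Q = (-1 + (6 - 2*√2/3))*14 = (5 - 2*√2/3)*14 = 70 - 28*√2/3 ≈ 56.801)
I = -4*I*√8398 (I = -4*√(-9481 + 1083) = -4*I*√8398 ≈ -366.56*I)
(-28689 + ((-5002 + Q) + 7195)) + I = (-28689 + ((-5002 + (70 - 28*√2/3)) + 7195)) - 4*I*√8398 = (-28689 + ((-4932 - 28*√2/3) + 7195)) - 4*I*√8398 = (-28689 + (2263 - 28*√2/3)) - 4*I*√8398 = (-26426 - 28*√2/3) - 4*I*√8398 = -26426 - 28*√2/3 - 4*I*√8398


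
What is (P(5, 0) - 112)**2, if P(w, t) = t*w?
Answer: 12544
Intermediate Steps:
(P(5, 0) - 112)**2 = (0*5 - 112)**2 = (0 - 112)**2 = (-112)**2 = 12544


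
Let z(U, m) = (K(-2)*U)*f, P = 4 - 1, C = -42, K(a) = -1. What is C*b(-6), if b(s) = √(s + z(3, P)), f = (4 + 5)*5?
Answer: -42*I*√141 ≈ -498.72*I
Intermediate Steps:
P = 3
f = 45 (f = 9*5 = 45)
z(U, m) = -45*U (z(U, m) = -U*45 = -45*U)
b(s) = √(-135 + s) (b(s) = √(s - 45*3) = √(s - 135) = √(-135 + s))
C*b(-6) = -42*√(-135 - 6) = -42*I*√141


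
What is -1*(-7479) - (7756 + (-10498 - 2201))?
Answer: 12422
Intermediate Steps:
-1*(-7479) - (7756 + (-10498 - 2201)) = 7479 - (7756 - 12699) = 7479 - 1*(-4943) = 7479 + 4943 = 12422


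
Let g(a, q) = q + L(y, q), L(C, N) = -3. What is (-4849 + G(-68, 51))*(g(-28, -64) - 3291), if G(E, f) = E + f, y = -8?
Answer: 16340028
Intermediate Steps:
g(a, q) = -3 + q (g(a, q) = q - 3 = -3 + q)
(-4849 + G(-68, 51))*(g(-28, -64) - 3291) = (-4849 + (-68 + 51))*((-3 - 64) - 3291) = (-4849 - 17)*(-67 - 3291) = -4866*(-3358) = 16340028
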